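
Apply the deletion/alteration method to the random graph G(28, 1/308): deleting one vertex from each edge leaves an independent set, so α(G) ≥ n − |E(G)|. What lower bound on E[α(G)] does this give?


E[|E(G)|] = C(28, 2)·p = 378 · (1/308) = 27/22.
E[α(G)] ≥ n − E[|E(G)|] = 28 − 27/22 = 589/22.
Numerically: ≈ 26.77273.
(This is only a lower bound; the true E[α(G)] may be larger.)

E[α(G)] ≥ 589/22 ≈ 26.77273.


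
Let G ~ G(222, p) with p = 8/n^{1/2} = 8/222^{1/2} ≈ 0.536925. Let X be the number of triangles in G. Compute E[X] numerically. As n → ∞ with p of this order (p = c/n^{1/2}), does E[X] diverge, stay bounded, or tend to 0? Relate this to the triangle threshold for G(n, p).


Number of potential triangles: C(222, 3) = 1798940.
Each occurs with probability p³ ≈ (0.536925)³ ≈ 1.54789144e-01.
By linearity: E[X] = C(222, 3)·p³ ≈ 1798940 · 1.54789144e-01 ≈ 278456.383185.
Since α = 1/2 < 1, p = c/n^{1/2} ≫ 1/n is above the triangle threshold p ~ 1/n. Asymptotically E[X] ~ (c³/6)·n^{3(1−α)} = (8³/6)·n^{1.5} → ∞; triangles are abundant w.h.p.

E[X] ≈ 278456.383185; in regime p = Θ(1/n^{1/2}) E[X] diverges (above the triangle threshold p ~ 1/n).


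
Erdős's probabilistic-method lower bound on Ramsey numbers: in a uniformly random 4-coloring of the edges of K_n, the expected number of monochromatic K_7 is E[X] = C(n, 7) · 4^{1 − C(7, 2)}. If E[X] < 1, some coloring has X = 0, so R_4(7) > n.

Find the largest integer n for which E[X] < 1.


We need C(n, 7) · 4^{1 − 21} < 1, i.e. C(n, 7) < 4^{21 − 1} = 1099511627776.
Check values of n near the boundary:
  n = 174: C(174, 7) = 847879782984; 847879782984 < 1099511627776? YES
  n = 175: C(175, 7) = 883208107275; 883208107275 < 1099511627776? YES
  n = 176: C(176, 7) = 919790691600; 919790691600 < 1099511627776? YES
  n = 177: C(177, 7) = 957664425960; 957664425960 < 1099511627776? YES
  n = 178: C(178, 7) = 996867063280; 996867063280 < 1099511627776? YES
  n = 179: C(179, 7) = 1037437234460; 1037437234460 < 1099511627776? YES
  n = 180: C(180, 7) = 1079414463600; 1079414463600 < 1099511627776? YES
  n = 181: C(181, 7) = 1122839183400; 1122839183400 < 1099511627776? NO
The largest n with C(n, 7) < 1099511627776 is n = 180 (where E[X] = 67463403975/68719476736 ≈ 0.9817217). Hence R_4(7) > 180, i.e. R_4(7) ≥ 181.

Largest n = 180; hence R_4(7) > 180.


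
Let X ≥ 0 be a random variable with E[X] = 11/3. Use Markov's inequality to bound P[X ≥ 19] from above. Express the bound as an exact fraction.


μ = E[X] = 11/3, a = 19.
Markov: P[X ≥ 19] ≤ μ/a = (11/3)/19 = 11/57.
Numerically: ≈ 0.192982.
(Since a = 19 > μ = 3.666667, the bound 11/57 is < 1 and informative.)

P[X ≥ 19] ≤ 11/57 ≈ 0.192982.


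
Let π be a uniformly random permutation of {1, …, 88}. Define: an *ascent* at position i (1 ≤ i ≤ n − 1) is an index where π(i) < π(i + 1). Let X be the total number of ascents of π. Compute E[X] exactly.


Write X = Σ X_I over i = 1, …, 87, with X_I the indicator of one ascent.
There are 87 indicators.
For each fixed i, the pair (π(i), π(i+1)) is a uniformly random ordered pair of distinct values from {1, …, 88}; by symmetry P[π(i) < π(i+1)] = 1/2.
By linearity: E[X] = 87 · (1/2) = (88 − 1) · (1/2) = 87/2 ≈ 43.50000.

E[X] = 87/2 = 43.50000.


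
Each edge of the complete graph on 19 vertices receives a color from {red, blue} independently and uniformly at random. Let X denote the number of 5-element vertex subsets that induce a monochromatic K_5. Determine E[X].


Let X = Σ_S X_S over the C(19, 5) = 11628 subsets S of size 5, where X_S = 1 if the K_5 on S is monochromatic.
For a fixed S, the K_5 on S has C(5, 2) = 10 edges. P[all 10 edges red] = (1/2)^10, and likewise for blue, so P[monochromatic] = 2·(1/2)^10 = 2^{1 − 10} = 1/512.
By linearity: E[X] = C(19, 5) · 2^{1 − 10} = 11628 · 1/512 = 2907/128.
Numerically: E[X] ≈ 22.710938.

E[X] = C(19,5)·2^(1−C(5,2)) = 2907/128 ≈ 22.710938.


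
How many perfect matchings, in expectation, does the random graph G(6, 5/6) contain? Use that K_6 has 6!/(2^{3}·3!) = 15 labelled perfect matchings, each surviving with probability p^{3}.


K_6 has 6!/(2^{3}·3!) = 15 labelled perfect matchings.
For each such perfect matching H, let X_H = 1 if all 3 edges of H are present in G. Then P[X_H = 1] = p^{3} = (5/6)^{3} = 125/216.
By linearity: E[X] = Σ_H E[X_H] = 15 · p^{3} = 15 · 125/216 = 625/72.
Numerically: E[X] ≈ 8.6806.

E[X] = 15 · (5/6)^{3} = 625/72 ≈ 8.6806.


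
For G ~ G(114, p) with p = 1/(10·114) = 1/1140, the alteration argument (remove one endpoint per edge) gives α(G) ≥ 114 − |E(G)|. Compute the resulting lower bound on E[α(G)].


E[|E(G)|] = C(114, 2)·p = 6441 · (1/1140) = 113/20.
E[α(G)] ≥ n − E[|E(G)|] = 114 − 113/20 = 2167/20.
Numerically: ≈ 108.3500.
(This is only a lower bound; the true E[α(G)] may be larger.)

E[α(G)] ≥ 2167/20 ≈ 108.3500.


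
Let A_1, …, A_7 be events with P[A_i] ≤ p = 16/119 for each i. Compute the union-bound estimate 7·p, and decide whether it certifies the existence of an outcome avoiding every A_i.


Union bound: P[∪_{i=1}^{7} A_i] ≤ Σ_i P[A_i] ≤ 7·p = 7·(16/119) = 16/17.
Numerically: 16/17 ≈ 0.941.
Is 16/17 < 1? YES.
Since P[∪ A_i] ≤ 16/17 < 1, the complement has P[∩ A_i^c] ≥ 1 − 16/17 = 1/17 > 0, so some outcome avoids every A_i.

7·p = 16/17 ≈ 0.941; existence CERTIFIED by the union bound.


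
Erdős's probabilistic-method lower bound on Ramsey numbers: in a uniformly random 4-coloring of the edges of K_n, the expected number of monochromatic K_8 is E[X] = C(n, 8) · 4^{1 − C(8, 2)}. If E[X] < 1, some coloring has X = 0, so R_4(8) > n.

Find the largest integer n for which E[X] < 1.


We need C(n, 8) · 4^{1 − 28} < 1, i.e. C(n, 8) < 4^{28 − 1} = 18014398509481984.
Check values of n near the boundary:
  n = 403: C(403, 8) = 16090020602228430; 16090020602228430 < 18014398509481984? YES
  n = 404: C(404, 8) = 16415071523485570; 16415071523485570 < 18014398509481984? YES
  n = 405: C(405, 8) = 16745853821188050; 16745853821188050 < 18014398509481984? YES
  n = 406: C(406, 8) = 17082453897995850; 17082453897995850 < 18014398509481984? YES
  n = 407: C(407, 8) = 17424959239309050; 17424959239309050 < 18014398509481984? YES
  n = 408: C(408, 8) = 17773458424095231; 17773458424095231 < 18014398509481984? YES
  n = 409: C(409, 8) = 18128041135797879; 18128041135797879 < 18014398509481984? NO
  n = 410: C(410, 8) = 18488798173326195; 18488798173326195 < 18014398509481984? NO
The largest n with C(n, 8) < 18014398509481984 is n = 408 (where E[X] = 17773458424095231/18014398509481984 ≈ 0.9866). Hence R_4(8) > 408, i.e. R_4(8) ≥ 409.

Largest n = 408; hence R_4(8) > 408.


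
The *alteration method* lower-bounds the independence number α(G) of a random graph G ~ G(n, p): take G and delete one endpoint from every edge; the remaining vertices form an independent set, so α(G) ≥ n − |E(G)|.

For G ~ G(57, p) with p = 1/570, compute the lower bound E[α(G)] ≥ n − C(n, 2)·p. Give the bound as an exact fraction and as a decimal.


E[|E(G)|] = C(57, 2)·p = 1596 · (1/570) = 14/5.
E[α(G)] ≥ n − E[|E(G)|] = 57 − 14/5 = 271/5.
Numerically: ≈ 54.20000.
(This is only a lower bound; the true E[α(G)] may be larger.)

E[α(G)] ≥ 271/5 ≈ 54.20000.


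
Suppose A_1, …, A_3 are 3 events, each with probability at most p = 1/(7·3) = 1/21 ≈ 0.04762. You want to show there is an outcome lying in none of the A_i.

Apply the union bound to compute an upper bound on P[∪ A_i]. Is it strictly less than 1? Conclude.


Union bound: P[∪_{i=1}^{3} A_i] ≤ Σ_i P[A_i] ≤ 3·p = 3·(1/21) = 1/7.
Numerically: 1/7 ≈ 0.14286.
Is 1/7 < 1? YES.
Since P[∪ A_i] ≤ 1/7 < 1, the complement has P[∩ A_i^c] ≥ 1 − 1/7 = 6/7 > 0, so some outcome avoids every A_i.

3·p = 1/7 ≈ 0.14286; existence CERTIFIED by the union bound.


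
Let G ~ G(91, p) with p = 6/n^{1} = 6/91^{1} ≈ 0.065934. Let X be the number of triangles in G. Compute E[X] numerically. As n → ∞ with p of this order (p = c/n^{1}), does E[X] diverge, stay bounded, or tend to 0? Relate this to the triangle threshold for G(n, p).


Number of potential triangles: C(91, 3) = 121485.
Each occurs with probability p³ ≈ (0.065934)³ ≈ 2.8663523e-04.
By linearity: E[X] = C(91, 3)·p³ ≈ 121485 · 2.8663523e-04 ≈ 34.82188.
Here α = 1, so p = 6/n is exactly at the triangle threshold p ~ 1/n. Asymptotically E[X] → c³/6 = 6³/6 = 36 ≈ 36.00000, a bounded constant. In this regime the triangle count is asymptotically Poisson(c³/6).

E[X] ≈ 34.82188; in regime p = Θ(1/n^{1}) E[X] stays bounded (at the triangle threshold p ~ 1/n).


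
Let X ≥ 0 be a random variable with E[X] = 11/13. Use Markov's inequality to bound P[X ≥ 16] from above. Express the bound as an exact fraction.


μ = E[X] = 11/13, a = 16.
Markov: P[X ≥ 16] ≤ μ/a = (11/13)/16 = 11/208.
Numerically: ≈ 0.053.
(Since a = 16 > μ = 0.846, the bound 11/208 is < 1 and informative.)

P[X ≥ 16] ≤ 11/208 ≈ 0.053.


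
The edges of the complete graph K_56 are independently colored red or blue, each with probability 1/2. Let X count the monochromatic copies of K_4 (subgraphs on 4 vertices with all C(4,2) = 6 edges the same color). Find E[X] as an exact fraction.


Let X = Σ_S X_S over the C(56, 4) = 367290 subsets S of size 4, where X_S = 1 if the K_4 on S is monochromatic.
For a fixed S, the K_4 on S has C(4, 2) = 6 edges. P[all 6 edges red] = (1/2)^6, and likewise for blue, so P[monochromatic] = 2·(1/2)^6 = 2^{1 − 6} = 1/32.
Summing: E[X] = C(56, 4) · 2^{1 − 6} = 367290 · 1/32 = 183645/16.
Numerically: E[X] ≈ 11477.812.

E[X] = C(56,4)·2^(1−C(4,2)) = 183645/16 ≈ 11477.812.


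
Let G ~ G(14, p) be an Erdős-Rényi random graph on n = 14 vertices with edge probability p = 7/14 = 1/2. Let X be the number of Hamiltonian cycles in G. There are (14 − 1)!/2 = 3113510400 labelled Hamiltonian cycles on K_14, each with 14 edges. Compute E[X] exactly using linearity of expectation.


K_14 has (14 − 1)!/2 = 3113510400 labelled Hamiltonian cycles.
For each such Hamiltonian cycle H, let X_H = 1 if all 14 edges of H are present in G. Then P[X_H = 1] = p^{14} = (1/2)^{14} = 1/16384.
By linearity: E[X] = Σ_H E[X_H] = 3113510400 · p^{14} = 3113510400 · 1/16384 = 6081075/32.
Numerically: E[X] ≈ 1.9e+05.

E[X] = 3113510400 · (1/2)^{14} = 6081075/32 ≈ 1.9e+05.


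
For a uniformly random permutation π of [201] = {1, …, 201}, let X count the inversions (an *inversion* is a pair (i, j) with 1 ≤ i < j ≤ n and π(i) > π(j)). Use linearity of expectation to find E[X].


Write X = Σ X_I over the C(201, 2) = 20100 pairs i < j, with X_I the indicator of one inversion.
There are 20100 indicators.
For each fixed pair i < j, the values π(i) and π(j) are two distinct elements of {1, …, 201} in uniformly random order; by symmetry P[π(i) > π(j)] = 1/2.
By linearity: E[X] = 20100 · (1/2) = C(201, 2) · (1/2) = 20100/2 = 10050 ≈ 10050.000.

E[X] = 10050 = 10050.000.


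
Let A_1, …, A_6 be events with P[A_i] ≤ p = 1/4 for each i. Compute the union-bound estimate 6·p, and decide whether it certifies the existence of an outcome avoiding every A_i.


Union bound: P[∪_{i=1}^{6} A_i] ≤ Σ_i P[A_i] ≤ 6·p = 6·(1/4) = 3/2.
Numerically: 3/2 ≈ 1.50000.
Is 3/2 < 1? NO.
Since the bound 3/2 is ≥ 1, the union bound is uninformative here; it does NOT by itself certify existence.

6·p = 3/2 ≈ 1.50000; existence NOT certified by the union bound.


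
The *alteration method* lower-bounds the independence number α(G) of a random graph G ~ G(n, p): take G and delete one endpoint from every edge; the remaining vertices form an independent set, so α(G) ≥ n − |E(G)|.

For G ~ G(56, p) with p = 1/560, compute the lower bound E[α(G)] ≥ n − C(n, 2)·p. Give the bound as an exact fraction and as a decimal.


E[|E(G)|] = C(56, 2)·p = 1540 · (1/560) = 11/4.
E[α(G)] ≥ n − E[|E(G)|] = 56 − 11/4 = 213/4.
Numerically: ≈ 53.25000.
(This is only a lower bound; the true E[α(G)] may be larger.)

E[α(G)] ≥ 213/4 ≈ 53.25000.


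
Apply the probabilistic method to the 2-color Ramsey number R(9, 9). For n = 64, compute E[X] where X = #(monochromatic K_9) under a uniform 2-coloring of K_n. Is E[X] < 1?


E[X] = C(64, 9) · 2^{1 − 36} = 27540584512 · 2^{−35} = 27540584512/34359738368.
As a reduced fraction: E[X] = 430321633/536870912 ≈ 0.802.
Is E[X] < 1? YES.
Since E[X] < 1, there exists a 2-coloring of K_{64} with no monochromatic K_9; hence R(9, 9) > 64.

E[X] = 430321633/536870912 ≈ 0.802; E[X] < 1, so R(9, 9) > 64.


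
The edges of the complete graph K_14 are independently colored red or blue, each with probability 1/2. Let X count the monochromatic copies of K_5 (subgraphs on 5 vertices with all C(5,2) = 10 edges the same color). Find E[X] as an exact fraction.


Let X = Σ_S X_S over the C(14, 5) = 2002 subsets S of size 5, where X_S = 1 if the K_5 on S is monochromatic.
For a fixed S, the K_5 on S has C(5, 2) = 10 edges. P[all 10 edges red] = (1/2)^10, and likewise for blue, so P[monochromatic] = 2·(1/2)^10 = 2^{1 − 10} = 1/512.
By linearity: E[X] = C(14, 5) · 2^{1 − 10} = 2002 · 1/512 = 1001/256.
Numerically: E[X] ≈ 3.910156.

E[X] = C(14,5)·2^(1−C(5,2)) = 1001/256 ≈ 3.910156.


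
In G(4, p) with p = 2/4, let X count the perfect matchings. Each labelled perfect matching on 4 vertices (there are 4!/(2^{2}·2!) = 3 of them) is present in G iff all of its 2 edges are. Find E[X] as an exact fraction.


K_4 has 4!/(2^{2}·2!) = 3 labelled perfect matchings.
For each such perfect matching H, let X_H = 1 if all 2 edges of H are present in G. Then P[X_H = 1] = p^{2} = (1/2)^{2} = 1/4.
Summing the indicators: E[X] = Σ_H E[X_H] = 3 · p^{2} = 3 · 1/4 = 3/4.
Numerically: E[X] ≈ 0.75.

E[X] = 3 · (1/2)^{2} = 3/4 ≈ 0.75.


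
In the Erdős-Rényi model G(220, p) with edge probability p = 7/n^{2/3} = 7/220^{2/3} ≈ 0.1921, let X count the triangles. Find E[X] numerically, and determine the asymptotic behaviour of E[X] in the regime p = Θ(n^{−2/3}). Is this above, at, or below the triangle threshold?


Number of potential triangles: C(220, 3) = 1750540.
Each occurs with probability p³ ≈ (0.1921)³ ≈ 7.086777e-03.
By linearity: E[X] = C(220, 3)·p³ ≈ 1750540 · 7.086777e-03 ≈ 12405.6864.
Since α = 2/3 < 1, p = c/n^{2/3} ≫ 1/n is above the triangle threshold p ~ 1/n. Asymptotically E[X] ~ (c³/6)·n^{3(1−α)} = (7³/6)·n^{1} → ∞; triangles are abundant w.h.p.

E[X] ≈ 12405.6864; in regime p = Θ(1/n^{2/3}) E[X] diverges (above the triangle threshold p ~ 1/n).


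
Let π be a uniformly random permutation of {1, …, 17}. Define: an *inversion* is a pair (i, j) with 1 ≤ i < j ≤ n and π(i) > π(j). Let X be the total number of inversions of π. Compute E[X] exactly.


Write X = Σ X_I over the C(17, 2) = 136 pairs i < j, with X_I the indicator of one inversion.
There are 136 indicators.
For each fixed pair i < j, the values π(i) and π(j) are two distinct elements of {1, …, 17} in uniformly random order; by symmetry P[π(i) > π(j)] = 1/2.
By linearity: E[X] = 136 · (1/2) = C(17, 2) · (1/2) = 136/2 = 68 ≈ 68.000000.

E[X] = 68 = 68.000000.


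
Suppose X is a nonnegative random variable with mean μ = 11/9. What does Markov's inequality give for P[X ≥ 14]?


μ = E[X] = 11/9, a = 14.
Markov: P[X ≥ 14] ≤ μ/a = (11/9)/14 = 11/126.
Numerically: ≈ 0.08730.
(Since a = 14 > μ = 1.22222, the bound 11/126 is < 1 and informative.)

P[X ≥ 14] ≤ 11/126 ≈ 0.08730.


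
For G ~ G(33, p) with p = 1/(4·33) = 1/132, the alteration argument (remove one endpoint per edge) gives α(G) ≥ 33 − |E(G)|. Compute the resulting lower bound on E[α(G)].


E[|E(G)|] = C(33, 2)·p = 528 · (1/132) = 4.
E[α(G)] ≥ n − E[|E(G)|] = 33 − 4 = 29.
Numerically: ≈ 29.000.
(This is only a lower bound; the true E[α(G)] may be larger.)

E[α(G)] ≥ 29 ≈ 29.000.


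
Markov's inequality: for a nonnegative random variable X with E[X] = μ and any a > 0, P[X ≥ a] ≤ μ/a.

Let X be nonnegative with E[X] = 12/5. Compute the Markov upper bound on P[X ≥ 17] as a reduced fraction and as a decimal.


μ = E[X] = 12/5, a = 17.
Markov: P[X ≥ 17] ≤ μ/a = (12/5)/17 = 12/85.
Numerically: ≈ 0.141.
(Since a = 17 > μ = 2.400, the bound 12/85 is < 1 and informative.)

P[X ≥ 17] ≤ 12/85 ≈ 0.141.


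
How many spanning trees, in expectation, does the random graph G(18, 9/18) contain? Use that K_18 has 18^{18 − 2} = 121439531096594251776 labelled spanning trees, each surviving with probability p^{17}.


K_18 has 18^{18 − 2} = 121439531096594251776 labelled spanning trees.
For each such spanning tree H, let X_H = 1 if all 17 edges of H are present in G. Then P[X_H = 1] = p^{17} = (1/2)^{17} = 1/131072.
By linearity: E[X] = Σ_H E[X_H] = 121439531096594251776 · p^{17} = 121439531096594251776 · 1/131072 = 1853020188851841/2.
Numerically: E[X] ≈ 9.27e+14.

E[X] = 121439531096594251776 · (1/2)^{17} = 1853020188851841/2 ≈ 9.27e+14.


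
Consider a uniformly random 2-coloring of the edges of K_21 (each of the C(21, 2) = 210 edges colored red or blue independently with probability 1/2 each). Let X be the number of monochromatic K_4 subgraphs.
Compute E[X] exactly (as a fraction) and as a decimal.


Let X = Σ_S X_S over the C(21, 4) = 5985 subsets S of size 4, where X_S = 1 if the K_4 on S is monochromatic.
For a fixed S, the K_4 on S has C(4, 2) = 6 edges. P[all 6 edges red] = (1/2)^6, and likewise for blue, so P[monochromatic] = 2·(1/2)^6 = 2^{1 − 6} = 1/32.
By linearity: E[X] = C(21, 4) · 2^{1 − 6} = 5985 · 1/32 = 5985/32.
Numerically: E[X] ≈ 187.0312.

E[X] = C(21,4)·2^(1−C(4,2)) = 5985/32 ≈ 187.0312.


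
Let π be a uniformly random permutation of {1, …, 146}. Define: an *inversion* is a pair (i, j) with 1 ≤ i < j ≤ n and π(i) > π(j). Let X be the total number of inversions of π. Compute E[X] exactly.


Write X = Σ X_I over the C(146, 2) = 10585 pairs i < j, with X_I the indicator of one inversion.
There are 10585 indicators.
For each fixed pair i < j, the values π(i) and π(j) are two distinct elements of {1, …, 146} in uniformly random order; by symmetry P[π(i) > π(j)] = 1/2.
By linearity: E[X] = 10585 · (1/2) = C(146, 2) · (1/2) = 10585/2 = 10585/2 ≈ 5292.500000.

E[X] = 10585/2 = 5292.500000.


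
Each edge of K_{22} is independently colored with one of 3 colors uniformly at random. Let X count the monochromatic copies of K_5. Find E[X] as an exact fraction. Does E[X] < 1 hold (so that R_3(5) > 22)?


E[X] = C(22, 5) · 3^{1 − 10} = 26334 · 3^{−9} = 26334/19683.
As a reduced fraction: E[X] = 2926/2187 ≈ 1.3379058.
Is E[X] < 1? NO.
Since E[X] ≥ 1, the first-moment bound is inconclusive at n = 22; it does NOT by itself certify R_3(5) > 22.

E[X] = 2926/2187 ≈ 1.3379058; E[X] ≥ 1; first-moment method inconclusive here.


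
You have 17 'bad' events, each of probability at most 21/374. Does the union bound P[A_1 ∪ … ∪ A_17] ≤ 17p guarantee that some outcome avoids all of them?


Union bound: P[∪_{i=1}^{17} A_i] ≤ Σ_i P[A_i] ≤ 17·p = 17·(21/374) = 21/22.
Numerically: 21/22 ≈ 0.9545455.
Is 21/22 < 1? YES.
Since P[∪ A_i] ≤ 21/22 < 1, the complement has P[∩ A_i^c] ≥ 1 − 21/22 = 1/22 > 0, so some outcome avoids every A_i.

17·p = 21/22 ≈ 0.9545455; existence CERTIFIED by the union bound.


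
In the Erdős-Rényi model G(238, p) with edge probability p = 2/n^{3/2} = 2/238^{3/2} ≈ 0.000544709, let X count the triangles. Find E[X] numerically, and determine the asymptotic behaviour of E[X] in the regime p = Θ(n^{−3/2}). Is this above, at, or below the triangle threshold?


Number of potential triangles: C(238, 3) = 2218636.
Each occurs with probability p³ ≈ (0.000544709)³ ≈ 1.61619471e-10.
By linearity: E[X] = C(238, 3)·p³ ≈ 2218636 · 1.61619471e-10 ≈ 0.000359.
Since α = 3/2 > 1, p = c/n^{3/2} = o(1/n) is below the triangle threshold p ~ 1/n. Asymptotically E[X] ~ (c³/6)·n^{3(1−α)} = (2³/6)·n^{-1.5} → 0, so by Markov's inequality G has no triangles w.h.p.

E[X] ≈ 0.000359; in regime p = Θ(1/n^{3/2}) E[X] tends to 0 (below the triangle threshold p ~ 1/n).


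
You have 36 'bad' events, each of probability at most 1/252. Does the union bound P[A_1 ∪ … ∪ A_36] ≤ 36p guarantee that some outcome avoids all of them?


Union bound: P[∪_{i=1}^{36} A_i] ≤ Σ_i P[A_i] ≤ 36·p = 36·(1/252) = 1/7.
Numerically: 1/7 ≈ 0.1429.
Is 1/7 < 1? YES.
Since P[∪ A_i] ≤ 1/7 < 1, the complement has P[∩ A_i^c] ≥ 1 − 1/7 = 6/7 > 0, so some outcome avoids every A_i.

36·p = 1/7 ≈ 0.1429; existence CERTIFIED by the union bound.


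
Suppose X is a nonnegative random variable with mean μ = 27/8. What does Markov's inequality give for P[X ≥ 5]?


μ = E[X] = 27/8, a = 5.
Markov: P[X ≥ 5] ≤ μ/a = (27/8)/5 = 27/40.
Numerically: ≈ 0.675.
(Since a = 5 > μ = 3.375, the bound 27/40 is < 1 and informative.)

P[X ≥ 5] ≤ 27/40 ≈ 0.675.


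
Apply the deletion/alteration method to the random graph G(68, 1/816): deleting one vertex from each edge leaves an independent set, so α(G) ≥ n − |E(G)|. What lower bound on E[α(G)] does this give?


E[|E(G)|] = C(68, 2)·p = 2278 · (1/816) = 67/24.
E[α(G)] ≥ n − E[|E(G)|] = 68 − 67/24 = 1565/24.
Numerically: ≈ 65.208333.
(This is only a lower bound; the true E[α(G)] may be larger.)

E[α(G)] ≥ 1565/24 ≈ 65.208333.


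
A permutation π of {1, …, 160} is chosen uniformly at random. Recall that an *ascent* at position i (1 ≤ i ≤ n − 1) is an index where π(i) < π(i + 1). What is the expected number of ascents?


Write X = Σ X_I over i = 1, …, 159, with X_I the indicator of one ascent.
There are 159 indicators.
For each fixed i, the pair (π(i), π(i+1)) is a uniformly random ordered pair of distinct values from {1, …, 160}; by symmetry P[π(i) < π(i+1)] = 1/2.
By linearity: E[X] = 159 · (1/2) = (160 − 1) · (1/2) = 159/2 ≈ 79.500.

E[X] = 159/2 = 79.500.


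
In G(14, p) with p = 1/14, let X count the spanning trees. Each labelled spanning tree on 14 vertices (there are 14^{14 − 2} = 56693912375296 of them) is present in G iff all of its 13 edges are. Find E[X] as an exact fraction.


K_14 has 14^{14 − 2} = 56693912375296 labelled spanning trees.
For each such spanning tree H, let X_H = 1 if all 13 edges of H are present in G. Then P[X_H = 1] = p^{13} = (1/14)^{13} = 1/793714773254144.
By linearity of expectation: E[X] = Σ_H E[X_H] = 56693912375296 · p^{13} = 56693912375296 · 1/793714773254144 = 1/14.
Numerically: E[X] ≈ 0.071429.

E[X] = 56693912375296 · (1/14)^{13} = 1/14 ≈ 0.071429.


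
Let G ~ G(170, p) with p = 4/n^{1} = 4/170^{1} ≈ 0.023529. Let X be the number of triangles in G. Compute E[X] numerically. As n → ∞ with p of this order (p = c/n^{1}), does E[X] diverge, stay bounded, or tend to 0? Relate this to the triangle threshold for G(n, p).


Number of potential triangles: C(170, 3) = 804440.
Each occurs with probability p³ ≈ (0.023529)³ ≈ 1.3026664e-05.
By linearity: E[X] = C(170, 3)·p³ ≈ 804440 · 1.3026664e-05 ≈ 10.47917.
Here α = 1, so p = 4/n is exactly at the triangle threshold p ~ 1/n. Asymptotically E[X] → c³/6 = 4³/6 = 32/3 ≈ 10.66667, a bounded constant. In this regime the triangle count is asymptotically Poisson(c³/6).

E[X] ≈ 10.47917; in regime p = Θ(1/n^{1}) E[X] stays bounded (at the triangle threshold p ~ 1/n).


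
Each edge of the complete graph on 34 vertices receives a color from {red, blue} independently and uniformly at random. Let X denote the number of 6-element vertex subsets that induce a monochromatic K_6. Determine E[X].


Let X = Σ_S X_S over the C(34, 6) = 1344904 subsets S of size 6, where X_S = 1 if the K_6 on S is monochromatic.
For a fixed S, the K_6 on S has C(6, 2) = 15 edges. P[all 15 edges red] = (1/2)^15, and likewise for blue, so P[monochromatic] = 2·(1/2)^15 = 2^{1 − 15} = 1/16384.
By linearity: E[X] = C(34, 6) · 2^{1 − 15} = 1344904 · 1/16384 = 168113/2048.
Numerically: E[X] ≈ 82.086426.

E[X] = C(34,6)·2^(1−C(6,2)) = 168113/2048 ≈ 82.086426.


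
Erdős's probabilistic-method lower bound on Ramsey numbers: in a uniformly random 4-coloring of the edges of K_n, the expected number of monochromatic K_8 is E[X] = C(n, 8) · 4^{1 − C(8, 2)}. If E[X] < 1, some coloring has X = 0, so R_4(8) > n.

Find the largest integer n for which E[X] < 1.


We need C(n, 8) · 4^{1 − 28} < 1, i.e. C(n, 8) < 4^{28 − 1} = 18014398509481984.
Check values of n near the boundary:
  n = 403: C(403, 8) = 16090020602228430; 16090020602228430 < 18014398509481984? YES
  n = 404: C(404, 8) = 16415071523485570; 16415071523485570 < 18014398509481984? YES
  n = 405: C(405, 8) = 16745853821188050; 16745853821188050 < 18014398509481984? YES
  n = 406: C(406, 8) = 17082453897995850; 17082453897995850 < 18014398509481984? YES
  n = 407: C(407, 8) = 17424959239309050; 17424959239309050 < 18014398509481984? YES
  n = 408: C(408, 8) = 17773458424095231; 17773458424095231 < 18014398509481984? YES
  n = 409: C(409, 8) = 18128041135797879; 18128041135797879 < 18014398509481984? NO
  n = 410: C(410, 8) = 18488798173326195; 18488798173326195 < 18014398509481984? NO
  n = 411: C(411, 8) = 18855821462126715; 18855821462126715 < 18014398509481984? NO
The largest n with C(n, 8) < 18014398509481984 is n = 408 (where E[X] = 17773458424095231/18014398509481984 ≈ 0.9866251). Hence R_4(8) > 408, i.e. R_4(8) ≥ 409.

Largest n = 408; hence R_4(8) > 408.


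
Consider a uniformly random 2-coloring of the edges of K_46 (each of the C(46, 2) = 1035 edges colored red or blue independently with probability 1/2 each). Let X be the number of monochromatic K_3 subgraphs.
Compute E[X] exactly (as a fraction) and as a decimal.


Let X = Σ_S X_S over the C(46, 3) = 15180 subsets S of size 3, where X_S = 1 if the K_3 on S is monochromatic.
For a fixed S, the K_3 on S has C(3, 2) = 3 edges. P[all 3 edges red] = (1/2)^3, and likewise for blue, so P[monochromatic] = 2·(1/2)^3 = 2^{1 − 3} = 1/4.
By linearity: E[X] = C(46, 3) · 2^{1 − 3} = 15180 · 1/4 = 3795.
Numerically: E[X] ≈ 3795.0000.

E[X] = C(46,3)·2^(1−C(3,2)) = 3795 ≈ 3795.0000.


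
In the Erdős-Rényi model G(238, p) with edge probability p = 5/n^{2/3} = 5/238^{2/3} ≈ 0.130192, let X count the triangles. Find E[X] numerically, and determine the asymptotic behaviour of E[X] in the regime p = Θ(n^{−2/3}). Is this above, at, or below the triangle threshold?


Number of potential triangles: C(238, 3) = 2218636.
Each occurs with probability p³ ≈ (0.130192)³ ≈ 2.20676506e-03.
By linearity: E[X] = C(238, 3)·p³ ≈ 2218636 · 2.20676506e-03 ≈ 4896.008403.
Since α = 2/3 < 1, p = c/n^{2/3} ≫ 1/n is above the triangle threshold p ~ 1/n. Asymptotically E[X] ~ (c³/6)·n^{3(1−α)} = (5³/6)·n^{1} → ∞; triangles are abundant w.h.p.

E[X] ≈ 4896.008403; in regime p = Θ(1/n^{2/3}) E[X] diverges (above the triangle threshold p ~ 1/n).


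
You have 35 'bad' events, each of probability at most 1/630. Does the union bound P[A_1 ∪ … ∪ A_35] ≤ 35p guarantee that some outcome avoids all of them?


Union bound: P[∪_{i=1}^{35} A_i] ≤ Σ_i P[A_i] ≤ 35·p = 35·(1/630) = 1/18.
Numerically: 1/18 ≈ 0.0556.
Is 1/18 < 1? YES.
Since P[∪ A_i] ≤ 1/18 < 1, the complement has P[∩ A_i^c] ≥ 1 − 1/18 = 17/18 > 0, so some outcome avoids every A_i.

35·p = 1/18 ≈ 0.0556; existence CERTIFIED by the union bound.


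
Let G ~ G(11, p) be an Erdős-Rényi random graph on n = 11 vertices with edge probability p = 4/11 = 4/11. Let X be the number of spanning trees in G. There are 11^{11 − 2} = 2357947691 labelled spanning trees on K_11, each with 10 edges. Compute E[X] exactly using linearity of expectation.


K_11 has 11^{11 − 2} = 2357947691 labelled spanning trees.
For each such spanning tree H, let X_H = 1 if all 10 edges of H are present in G. Then P[X_H = 1] = p^{10} = (4/11)^{10} = 1048576/25937424601.
By linearity: E[X] = Σ_H E[X_H] = 2357947691 · p^{10} = 2357947691 · 1048576/25937424601 = 1048576/11.
Numerically: E[X] ≈ 9.533e+04.

E[X] = 2357947691 · (4/11)^{10} = 1048576/11 ≈ 9.533e+04.


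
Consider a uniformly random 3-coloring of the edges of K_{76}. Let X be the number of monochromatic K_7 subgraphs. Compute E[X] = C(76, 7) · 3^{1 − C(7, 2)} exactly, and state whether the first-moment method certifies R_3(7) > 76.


E[X] = C(76, 7) · 3^{1 − 21} = 2186189400 · 3^{−20} = 2186189400/3486784401.
As a reduced fraction: E[X] = 728729800/1162261467 ≈ 0.62699.
Is E[X] < 1? YES.
Since E[X] < 1, there exists a 3-coloring of K_{76} with no monochromatic K_7; hence R_3(7) > 76.

E[X] = 728729800/1162261467 ≈ 0.62699; E[X] < 1, so R_3(7) > 76.


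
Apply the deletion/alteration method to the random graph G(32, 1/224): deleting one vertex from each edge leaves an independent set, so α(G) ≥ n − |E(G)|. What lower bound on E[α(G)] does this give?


E[|E(G)|] = C(32, 2)·p = 496 · (1/224) = 31/14.
E[α(G)] ≥ n − E[|E(G)|] = 32 − 31/14 = 417/14.
Numerically: ≈ 29.7857.
(This is only a lower bound; the true E[α(G)] may be larger.)

E[α(G)] ≥ 417/14 ≈ 29.7857.


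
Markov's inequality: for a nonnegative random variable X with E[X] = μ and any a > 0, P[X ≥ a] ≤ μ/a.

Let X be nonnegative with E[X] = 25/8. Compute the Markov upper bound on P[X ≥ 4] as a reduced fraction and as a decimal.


μ = E[X] = 25/8, a = 4.
Markov: P[X ≥ 4] ≤ μ/a = (25/8)/4 = 25/32.
Numerically: ≈ 0.781.
(Since a = 4 > μ = 3.125, the bound 25/32 is < 1 and informative.)

P[X ≥ 4] ≤ 25/32 ≈ 0.781.


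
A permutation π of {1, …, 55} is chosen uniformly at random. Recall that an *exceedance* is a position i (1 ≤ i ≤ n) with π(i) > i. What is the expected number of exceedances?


Write X = Σ_{i=1}^{55} X_i, where X_i = 1_{π(i) > i}.
For each fixed i, π(i) is uniform over {1, …, 55} (marginal of a uniform permutation), so P[π(i) > i] = (n − i)/n. Summing: Σ_{i=1}^{55} (n − i)/n = (0 + 1 + … + 54)/55 = 55(55 − 1)/(2·55) = (55 − 1)/2.
Hence E[X] = Σ_{i=1}^{55} (55 − i)/55 = 27 ≈ 27.00000.

E[X] = 27 = 27.00000.


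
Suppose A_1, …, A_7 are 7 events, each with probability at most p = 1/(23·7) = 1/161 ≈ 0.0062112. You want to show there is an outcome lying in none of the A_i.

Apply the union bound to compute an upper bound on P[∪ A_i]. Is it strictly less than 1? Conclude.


Union bound: P[∪_{i=1}^{7} A_i] ≤ Σ_i P[A_i] ≤ 7·p = 7·(1/161) = 1/23.
Numerically: 1/23 ≈ 0.0434783.
Is 1/23 < 1? YES.
Since P[∪ A_i] ≤ 1/23 < 1, the complement has P[∩ A_i^c] ≥ 1 − 1/23 = 22/23 > 0, so some outcome avoids every A_i.

7·p = 1/23 ≈ 0.0434783; existence CERTIFIED by the union bound.


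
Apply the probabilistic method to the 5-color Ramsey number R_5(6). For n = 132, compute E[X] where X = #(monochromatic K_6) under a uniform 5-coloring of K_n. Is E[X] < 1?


E[X] = C(132, 6) · 5^{1 − 15} = 6547258432 · 5^{−14} = 6547258432/6103515625.
As a reduced fraction: E[X] = 6547258432/6103515625 ≈ 1.0727.
Is E[X] < 1? NO.
Since E[X] ≥ 1, the first-moment bound is inconclusive at n = 132; it does NOT by itself certify R_5(6) > 132.

E[X] = 6547258432/6103515625 ≈ 1.0727; E[X] ≥ 1; first-moment method inconclusive here.


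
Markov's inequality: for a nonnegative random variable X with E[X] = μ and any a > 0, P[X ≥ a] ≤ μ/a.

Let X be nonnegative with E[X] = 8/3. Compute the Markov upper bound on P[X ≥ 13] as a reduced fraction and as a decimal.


μ = E[X] = 8/3, a = 13.
Markov: P[X ≥ 13] ≤ μ/a = (8/3)/13 = 8/39.
Numerically: ≈ 0.20513.
(Since a = 13 > μ = 2.66667, the bound 8/39 is < 1 and informative.)

P[X ≥ 13] ≤ 8/39 ≈ 0.20513.


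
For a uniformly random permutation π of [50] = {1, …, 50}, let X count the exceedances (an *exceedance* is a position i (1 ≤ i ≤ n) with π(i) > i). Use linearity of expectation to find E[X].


Write X = Σ_{i=1}^{50} X_i, where X_i = 1_{π(i) > i}.
For each fixed i, π(i) is uniform over {1, …, 50} (marginal of a uniform permutation), so P[π(i) > i] = (n − i)/n. Summing: Σ_{i=1}^{50} (n − i)/n = (0 + 1 + … + 49)/50 = 50(50 − 1)/(2·50) = (50 − 1)/2.
Hence E[X] = Σ_{i=1}^{50} (50 − i)/50 = 49/2 ≈ 24.500000.

E[X] = 49/2 = 24.500000.


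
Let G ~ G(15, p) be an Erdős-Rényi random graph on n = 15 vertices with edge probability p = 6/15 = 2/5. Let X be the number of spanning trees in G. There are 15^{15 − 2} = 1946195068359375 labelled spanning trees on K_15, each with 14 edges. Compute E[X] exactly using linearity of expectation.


K_15 has 15^{15 − 2} = 1946195068359375 labelled spanning trees.
For each such spanning tree H, let X_H = 1 if all 14 edges of H are present in G. Then P[X_H = 1] = p^{14} = (2/5)^{14} = 16384/6103515625.
Summing the indicators: E[X] = Σ_H E[X_H] = 1946195068359375 · p^{14} = 1946195068359375 · 16384/6103515625 = 26121388032/5.
Numerically: E[X] ≈ 5.22428e+09.

E[X] = 1946195068359375 · (2/5)^{14} = 26121388032/5 ≈ 5.22428e+09.


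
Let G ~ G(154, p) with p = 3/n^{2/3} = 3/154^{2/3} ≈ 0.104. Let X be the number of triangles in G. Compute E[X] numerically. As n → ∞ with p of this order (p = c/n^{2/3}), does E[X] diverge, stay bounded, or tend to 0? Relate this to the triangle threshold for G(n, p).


Number of potential triangles: C(154, 3) = 596904.
Each occurs with probability p³ ≈ (0.104)³ ≈ 1.13847e-03.
By linearity: E[X] = C(154, 3)·p³ ≈ 596904 · 1.13847e-03 ≈ 679.558.
Since α = 2/3 < 1, p = c/n^{2/3} ≫ 1/n is above the triangle threshold p ~ 1/n. Asymptotically E[X] ~ (c³/6)·n^{3(1−α)} = (3³/6)·n^{1} → ∞; triangles are abundant w.h.p.

E[X] ≈ 679.558; in regime p = Θ(1/n^{2/3}) E[X] diverges (above the triangle threshold p ~ 1/n).


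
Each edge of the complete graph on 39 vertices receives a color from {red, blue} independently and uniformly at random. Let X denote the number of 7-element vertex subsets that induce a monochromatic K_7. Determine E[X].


Let X = Σ_S X_S over the C(39, 7) = 15380937 subsets S of size 7, where X_S = 1 if the K_7 on S is monochromatic.
For a fixed S, the K_7 on S has C(7, 2) = 21 edges. P[all 21 edges red] = (1/2)^21, and likewise for blue, so P[monochromatic] = 2·(1/2)^21 = 2^{1 − 21} = 1/1048576.
By linearity: E[X] = C(39, 7) · 2^{1 − 21} = 15380937 · 1/1048576 = 15380937/1048576.
Numerically: E[X] ≈ 14.668405.

E[X] = C(39,7)·2^(1−C(7,2)) = 15380937/1048576 ≈ 14.668405.


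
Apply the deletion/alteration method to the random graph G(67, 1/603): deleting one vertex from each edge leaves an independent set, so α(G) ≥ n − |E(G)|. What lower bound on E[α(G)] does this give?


E[|E(G)|] = C(67, 2)·p = 2211 · (1/603) = 11/3.
E[α(G)] ≥ n − E[|E(G)|] = 67 − 11/3 = 190/3.
Numerically: ≈ 63.33333.
(This is only a lower bound; the true E[α(G)] may be larger.)

E[α(G)] ≥ 190/3 ≈ 63.33333.


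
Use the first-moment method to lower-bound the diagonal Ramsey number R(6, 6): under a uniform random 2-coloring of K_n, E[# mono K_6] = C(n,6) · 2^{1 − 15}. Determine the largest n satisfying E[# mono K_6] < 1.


We need C(n, 6) · 2^{1 − 15} < 1, i.e. C(n, 6) < 2^{15 − 1} = 16384.
Check values of n near the boundary:
  n = 15: C(15, 6) = 5005; 5005 < 16384? YES
  n = 16: C(16, 6) = 8008; 8008 < 16384? YES
  n = 17: C(17, 6) = 12376; 12376 < 16384? YES
  n = 18: C(18, 6) = 18564; 18564 < 16384? NO
The largest n with C(n, 6) < 16384 is n = 17 (where E[X] = 1547/2048 ≈ 0.755). Hence R(6, 6) > 17, i.e. R(6, 6) ≥ 18.

Largest n = 17; hence R(6, 6) > 17.


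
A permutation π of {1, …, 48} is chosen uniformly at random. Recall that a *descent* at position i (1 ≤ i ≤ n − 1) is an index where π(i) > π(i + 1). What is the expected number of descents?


Write X = Σ X_I over i = 1, …, 47, with X_I the indicator of one descent.
There are 47 indicators.
For each fixed i, the pair (π(i), π(i+1)) is a uniformly random ordered pair of distinct values from {1, …, 48}; by symmetry P[π(i) > π(i+1)] = 1/2.
By linearity: E[X] = 47 · (1/2) = (48 − 1) · (1/2) = 47/2 ≈ 23.5000.

E[X] = 47/2 = 23.5000.


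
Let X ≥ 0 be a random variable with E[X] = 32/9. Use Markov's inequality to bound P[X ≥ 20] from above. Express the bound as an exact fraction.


μ = E[X] = 32/9, a = 20.
Markov: P[X ≥ 20] ≤ μ/a = (32/9)/20 = 8/45.
Numerically: ≈ 0.178.
(Since a = 20 > μ = 3.556, the bound 8/45 is < 1 and informative.)

P[X ≥ 20] ≤ 8/45 ≈ 0.178.


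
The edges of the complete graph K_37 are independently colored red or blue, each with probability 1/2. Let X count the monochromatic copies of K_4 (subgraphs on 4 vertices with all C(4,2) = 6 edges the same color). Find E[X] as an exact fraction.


Let X = Σ_S X_S over the C(37, 4) = 66045 subsets S of size 4, where X_S = 1 if the K_4 on S is monochromatic.
For a fixed S, the K_4 on S has C(4, 2) = 6 edges. P[all 6 edges red] = (1/2)^6, and likewise for blue, so P[monochromatic] = 2·(1/2)^6 = 2^{1 − 6} = 1/32.
By linearity: E[X] = C(37, 4) · 2^{1 − 6} = 66045 · 1/32 = 66045/32.
Numerically: E[X] ≈ 2063.906.

E[X] = C(37,4)·2^(1−C(4,2)) = 66045/32 ≈ 2063.906.


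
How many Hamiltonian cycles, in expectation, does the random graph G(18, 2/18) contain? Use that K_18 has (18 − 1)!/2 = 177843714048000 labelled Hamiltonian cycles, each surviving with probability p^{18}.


K_18 has (18 − 1)!/2 = 177843714048000 labelled Hamiltonian cycles.
For each such Hamiltonian cycle H, let X_H = 1 if all 18 edges of H are present in G. Then P[X_H = 1] = p^{18} = (1/9)^{18} = 1/150094635296999121.
By linearity of expectation: E[X] = Σ_H E[X_H] = 177843714048000 · p^{18} = 177843714048000 · 1/150094635296999121 = 243955712000/205891132094649.
Numerically: E[X] ≈ 0.00118488.

E[X] = 177843714048000 · (1/9)^{18} = 243955712000/205891132094649 ≈ 0.00118488.


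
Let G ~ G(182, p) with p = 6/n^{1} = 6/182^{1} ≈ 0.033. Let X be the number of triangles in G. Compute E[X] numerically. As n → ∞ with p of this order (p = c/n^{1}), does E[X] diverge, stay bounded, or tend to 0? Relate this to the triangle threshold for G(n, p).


Number of potential triangles: C(182, 3) = 988260.
Each occurs with probability p³ ≈ (0.033)³ ≈ 3.58294e-05.
By linearity: E[X] = C(182, 3)·p³ ≈ 988260 · 3.58294e-05 ≈ 35.409.
Here α = 1, so p = 6/n is exactly at the triangle threshold p ~ 1/n. Asymptotically E[X] → c³/6 = 6³/6 = 36 ≈ 36.000, a bounded constant. In this regime the triangle count is asymptotically Poisson(c³/6).

E[X] ≈ 35.409; in regime p = Θ(1/n^{1}) E[X] stays bounded (at the triangle threshold p ~ 1/n).


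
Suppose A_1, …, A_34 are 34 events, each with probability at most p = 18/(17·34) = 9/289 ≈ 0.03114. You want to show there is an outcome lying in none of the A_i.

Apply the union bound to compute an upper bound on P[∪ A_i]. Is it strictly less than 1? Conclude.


Union bound: P[∪_{i=1}^{34} A_i] ≤ Σ_i P[A_i] ≤ 34·p = 34·(9/289) = 18/17.
Numerically: 18/17 ≈ 1.05882.
Is 18/17 < 1? NO.
Since the bound 18/17 is ≥ 1, the union bound is uninformative here; it does NOT by itself certify existence.

34·p = 18/17 ≈ 1.05882; existence NOT certified by the union bound.


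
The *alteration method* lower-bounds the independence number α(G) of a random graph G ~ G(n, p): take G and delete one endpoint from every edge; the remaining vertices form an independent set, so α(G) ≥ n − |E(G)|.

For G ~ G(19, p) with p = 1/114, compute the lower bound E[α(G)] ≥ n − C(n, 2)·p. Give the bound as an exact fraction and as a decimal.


E[|E(G)|] = C(19, 2)·p = 171 · (1/114) = 3/2.
E[α(G)] ≥ n − E[|E(G)|] = 19 − 3/2 = 35/2.
Numerically: ≈ 17.500000.
(This is only a lower bound; the true E[α(G)] may be larger.)

E[α(G)] ≥ 35/2 ≈ 17.500000.
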